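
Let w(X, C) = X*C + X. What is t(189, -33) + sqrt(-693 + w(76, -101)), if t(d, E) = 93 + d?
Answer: 282 + I*sqrt(8293) ≈ 282.0 + 91.066*I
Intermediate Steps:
w(X, C) = X + C*X (w(X, C) = C*X + X = X + C*X)
t(189, -33) + sqrt(-693 + w(76, -101)) = (93 + 189) + sqrt(-693 + 76*(1 - 101)) = 282 + sqrt(-693 + 76*(-100)) = 282 + sqrt(-693 - 7600) = 282 + sqrt(-8293) = 282 + I*sqrt(8293)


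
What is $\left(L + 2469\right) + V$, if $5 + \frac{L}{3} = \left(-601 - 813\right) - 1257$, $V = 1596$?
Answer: $-3963$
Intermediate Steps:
$L = -8028$ ($L = -15 + 3 \left(\left(-601 - 813\right) - 1257\right) = -15 + 3 \left(-1414 - 1257\right) = -15 + 3 \left(-2671\right) = -15 - 8013 = -8028$)
$\left(L + 2469\right) + V = \left(-8028 + 2469\right) + 1596 = -5559 + 1596 = -3963$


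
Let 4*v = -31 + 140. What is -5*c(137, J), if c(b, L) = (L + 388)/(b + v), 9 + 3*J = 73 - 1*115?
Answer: -7420/657 ≈ -11.294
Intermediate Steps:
J = -17 (J = -3 + (73 - 1*115)/3 = -3 + (73 - 115)/3 = -3 + (1/3)*(-42) = -3 - 14 = -17)
v = 109/4 (v = (-31 + 140)/4 = (1/4)*109 = 109/4 ≈ 27.250)
c(b, L) = (388 + L)/(109/4 + b) (c(b, L) = (L + 388)/(b + 109/4) = (388 + L)/(109/4 + b))
-5*c(137, J) = -20*(388 - 17)/(109 + 4*137) = -20*371/(109 + 548) = -20*371/657 = -5*1484/657 = -7420/657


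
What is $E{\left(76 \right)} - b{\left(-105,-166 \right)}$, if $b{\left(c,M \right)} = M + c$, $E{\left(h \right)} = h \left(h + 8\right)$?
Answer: $6655$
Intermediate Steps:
$E{\left(h \right)} = h \left(8 + h\right)$
$E{\left(76 \right)} - b{\left(-105,-166 \right)} = 76 \left(8 + 76\right) - \left(-166 - 105\right) = 76 \cdot 84 - -271 = 6384 + 271 = 6655$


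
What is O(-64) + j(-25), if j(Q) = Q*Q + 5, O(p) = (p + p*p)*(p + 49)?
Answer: -59850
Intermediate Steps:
O(p) = (49 + p)*(p + p²) (O(p) = (p + p²)*(49 + p) = (49 + p)*(p + p²))
j(Q) = 5 + Q² (j(Q) = Q² + 5 = 5 + Q²)
O(-64) + j(-25) = -64*(49 + (-64)² + 50*(-64)) + (5 + (-25)²) = -64*(49 + 4096 - 3200) + (5 + 625) = -64*945 + 630 = -60480 + 630 = -59850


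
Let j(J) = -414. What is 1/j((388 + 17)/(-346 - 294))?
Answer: -1/414 ≈ -0.0024155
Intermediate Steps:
1/j((388 + 17)/(-346 - 294)) = 1/(-414) = -1/414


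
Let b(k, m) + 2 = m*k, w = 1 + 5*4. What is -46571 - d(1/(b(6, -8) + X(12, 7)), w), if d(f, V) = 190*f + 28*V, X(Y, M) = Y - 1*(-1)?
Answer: -1744693/37 ≈ -47154.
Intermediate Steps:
X(Y, M) = 1 + Y (X(Y, M) = Y + 1 = 1 + Y)
w = 21 (w = 1 + 20 = 21)
b(k, m) = -2 + k*m (b(k, m) = -2 + m*k = -2 + k*m)
d(f, V) = 28*V + 190*f
-46571 - d(1/(b(6, -8) + X(12, 7)), w) = -46571 - (28*21 + 190/((-2 + 6*(-8)) + (1 + 12))) = -46571 - (588 + 190/((-2 - 48) + 13)) = -46571 - (588 + 190/(-50 + 13)) = -46571 - (588 + 190/(-37)) = -46571 - (588 + 190*(-1/37)) = -46571 - (588 - 190/37) = -46571 - 1*21566/37 = -46571 - 21566/37 = -1744693/37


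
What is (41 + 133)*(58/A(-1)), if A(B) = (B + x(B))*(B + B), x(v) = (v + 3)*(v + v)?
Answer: 5046/5 ≈ 1009.2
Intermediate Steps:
x(v) = 2*v*(3 + v) (x(v) = (3 + v)*(2*v) = 2*v*(3 + v))
A(B) = 2*B*(B + 2*B*(3 + B)) (A(B) = (B + 2*B*(3 + B))*(B + B) = (B + 2*B*(3 + B))*(2*B) = 2*B*(B + 2*B*(3 + B)))
(41 + 133)*(58/A(-1)) = (41 + 133)*(58/(((-1)²*(14 + 4*(-1))))) = 174*(58/((1*(14 - 4)))) = 174*(58/((1*10))) = 174*(58/10) = 174*(58*(⅒)) = 174*(29/5) = 5046/5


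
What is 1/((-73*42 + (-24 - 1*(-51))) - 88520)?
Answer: -1/91559 ≈ -1.0922e-5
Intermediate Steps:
1/((-73*42 + (-24 - 1*(-51))) - 88520) = 1/((-3066 + (-24 + 51)) - 88520) = 1/((-3066 + 27) - 88520) = 1/(-3039 - 88520) = 1/(-91559) = -1/91559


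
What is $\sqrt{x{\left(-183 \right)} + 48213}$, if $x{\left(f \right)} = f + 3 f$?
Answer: $7 \sqrt{969} \approx 217.9$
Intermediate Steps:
$x{\left(f \right)} = 4 f$
$\sqrt{x{\left(-183 \right)} + 48213} = \sqrt{4 \left(-183\right) + 48213} = \sqrt{-732 + 48213} = \sqrt{47481} = 7 \sqrt{969}$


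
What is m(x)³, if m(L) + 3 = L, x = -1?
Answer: -64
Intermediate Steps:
m(L) = -3 + L
m(x)³ = (-3 - 1)³ = (-4)³ = -64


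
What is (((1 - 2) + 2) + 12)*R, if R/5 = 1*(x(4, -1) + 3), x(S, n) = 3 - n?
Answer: 455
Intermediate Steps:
R = 35 (R = 5*(1*((3 - 1*(-1)) + 3)) = 5*(1*((3 + 1) + 3)) = 5*(1*(4 + 3)) = 5*(1*7) = 5*7 = 35)
(((1 - 2) + 2) + 12)*R = (((1 - 2) + 2) + 12)*35 = ((-1 + 2) + 12)*35 = (1 + 12)*35 = 13*35 = 455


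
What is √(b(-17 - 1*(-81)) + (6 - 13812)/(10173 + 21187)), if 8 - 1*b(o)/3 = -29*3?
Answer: √22309485/280 ≈ 16.869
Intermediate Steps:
b(o) = 285 (b(o) = 24 - (-87)*3 = 24 - 3*(-87) = 24 + 261 = 285)
√(b(-17 - 1*(-81)) + (6 - 13812)/(10173 + 21187)) = √(285 + (6 - 13812)/(10173 + 21187)) = √(285 - 13806/31360) = √(285 - 13806*1/31360) = √(285 - 6903/15680) = √(4461897/15680) = √22309485/280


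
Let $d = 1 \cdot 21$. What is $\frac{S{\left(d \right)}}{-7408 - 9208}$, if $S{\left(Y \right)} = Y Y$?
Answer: $- \frac{441}{16616} \approx -0.026541$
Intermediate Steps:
$d = 21$
$S{\left(Y \right)} = Y^{2}$
$\frac{S{\left(d \right)}}{-7408 - 9208} = \frac{21^{2}}{-7408 - 9208} = \frac{441}{-7408 - 9208} = \frac{441}{-16616} = 441 \left(- \frac{1}{16616}\right) = - \frac{441}{16616}$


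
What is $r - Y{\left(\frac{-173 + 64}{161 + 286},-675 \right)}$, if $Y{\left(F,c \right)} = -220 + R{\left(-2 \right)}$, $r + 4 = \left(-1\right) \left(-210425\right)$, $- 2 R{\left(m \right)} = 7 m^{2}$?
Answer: $210655$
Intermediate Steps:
$R{\left(m \right)} = - \frac{7 m^{2}}{2}$
$r = 210421$ ($r = -4 - -210425 = -4 + 210425 = 210421$)
$Y{\left(F,c \right)} = -234$ ($Y{\left(F,c \right)} = -220 - \frac{7 \left(-2\right)^{2}}{2} = -220 - 14 = -234$)
$r - Y{\left(\frac{-173 + 64}{161 + 286},-675 \right)} = 210421 - -234 = 210421 + 234 = 210655$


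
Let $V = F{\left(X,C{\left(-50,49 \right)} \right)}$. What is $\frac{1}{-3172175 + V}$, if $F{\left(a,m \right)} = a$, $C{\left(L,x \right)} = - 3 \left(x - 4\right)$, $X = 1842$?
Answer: $- \frac{1}{3170333} \approx -3.1542 \cdot 10^{-7}$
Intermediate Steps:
$C{\left(L,x \right)} = 12 - 3 x$ ($C{\left(L,x \right)} = - 3 \left(-4 + x\right) = 12 - 3 x$)
$V = 1842$
$\frac{1}{-3172175 + V} = \frac{1}{-3172175 + 1842} = \frac{1}{-3170333} = - \frac{1}{3170333}$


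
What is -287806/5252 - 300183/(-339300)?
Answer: -615871889/11423100 ≈ -53.915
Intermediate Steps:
-287806/5252 - 300183/(-339300) = -287806*1/5252 - 300183*(-1/339300) = -143903/2626 + 7697/8700 = -615871889/11423100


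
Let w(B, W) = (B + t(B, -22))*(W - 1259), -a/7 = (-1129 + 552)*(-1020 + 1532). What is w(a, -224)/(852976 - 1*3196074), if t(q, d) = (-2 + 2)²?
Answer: 1533398272/1171549 ≈ 1308.9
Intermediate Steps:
a = 2067968 (a = -7*(-1129 + 552)*(-1020 + 1532) = -(-4039)*512 = -7*(-295424) = 2067968)
t(q, d) = 0 (t(q, d) = 0² = 0)
w(B, W) = B*(-1259 + W) (w(B, W) = (B + 0)*(W - 1259) = B*(-1259 + W))
w(a, -224)/(852976 - 1*3196074) = (2067968*(-1259 - 224))/(852976 - 1*3196074) = (2067968*(-1483))/(852976 - 3196074) = -3066796544/(-2343098) = -3066796544*(-1/2343098) = 1533398272/1171549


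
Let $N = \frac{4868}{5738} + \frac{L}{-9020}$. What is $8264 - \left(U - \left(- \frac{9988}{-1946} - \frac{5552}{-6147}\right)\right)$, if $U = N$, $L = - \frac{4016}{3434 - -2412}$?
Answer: $\frac{935286775546339931542}{113105041441896735} \approx 8269.2$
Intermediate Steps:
$L = - \frac{2008}{2923}$ ($L = - \frac{4016}{3434 + 2412} = - \frac{4016}{5846} = \left(-4016\right) \frac{1}{5846} = - \frac{2008}{2923} \approx -0.68696$)
$N = \frac{16044822648}{18910626185}$ ($N = \frac{4868}{5738} - \frac{2008}{2923 \left(-9020\right)} = 4868 \cdot \frac{1}{5738} - - \frac{502}{6591365} = \frac{2434}{2869} + \frac{502}{6591365} = \frac{16044822648}{18910626185} \approx 0.84846$)
$U = \frac{16044822648}{18910626185} \approx 0.84846$
$8264 - \left(U - \left(- \frac{9988}{-1946} - \frac{5552}{-6147}\right)\right) = 8264 - \left(\frac{16044822648}{18910626185} - \left(- \frac{9988}{-1946} - \frac{5552}{-6147}\right)\right) = 8264 - \left(\frac{16044822648}{18910626185} - \left(\left(-9988\right) \left(- \frac{1}{1946}\right) - - \frac{5552}{6147}\right)\right) = 8264 - \left(\frac{16044822648}{18910626185} - \left(\frac{4994}{973} + \frac{5552}{6147}\right)\right) = 8264 - \left(\frac{16044822648}{18910626185} - \frac{36100214}{5981031}\right) = 8264 - - \frac{586713070505313502}{113105041441896735} = 8264 + \frac{586713070505313502}{113105041441896735} = \frac{935286775546339931542}{113105041441896735}$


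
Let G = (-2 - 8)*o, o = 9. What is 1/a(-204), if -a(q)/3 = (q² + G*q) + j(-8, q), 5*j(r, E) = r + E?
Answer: -5/899004 ≈ -5.5617e-6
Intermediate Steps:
j(r, E) = E/5 + r/5 (j(r, E) = (r + E)/5 = (E + r)/5 = E/5 + r/5)
G = -90 (G = (-2 - 8)*9 = -10*9 = -90)
a(q) = 24/5 - 3*q² + 1347*q/5 (a(q) = -3*((q² - 90*q) + (q/5 + (⅕)*(-8))) = -3*((q² - 90*q) + (q/5 - 8/5)) = -3*((q² - 90*q) + (-8/5 + q/5)) = -3*(-8/5 + q² - 449*q/5) = 24/5 - 3*q² + 1347*q/5)
1/a(-204) = 1/(24/5 - 3*(-204)² + (1347/5)*(-204)) = 1/(24/5 - 3*41616 - 274788/5) = 1/(24/5 - 124848 - 274788/5) = 1/(-899004/5) = -5/899004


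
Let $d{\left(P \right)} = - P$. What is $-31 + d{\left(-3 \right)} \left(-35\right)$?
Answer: $-136$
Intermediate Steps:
$-31 + d{\left(-3 \right)} \left(-35\right) = -31 + \left(-1\right) \left(-3\right) \left(-35\right) = -31 + 3 \left(-35\right) = -31 - 105 = -136$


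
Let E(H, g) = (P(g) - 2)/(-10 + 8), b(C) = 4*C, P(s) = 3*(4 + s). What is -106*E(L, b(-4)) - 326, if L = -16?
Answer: -2340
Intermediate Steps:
P(s) = 12 + 3*s
E(H, g) = -5 - 3*g/2 (E(H, g) = ((12 + 3*g) - 2)/(-10 + 8) = (10 + 3*g)/(-2) = (10 + 3*g)*(-1/2) = -5 - 3*g/2)
-106*E(L, b(-4)) - 326 = -106*(-5 - 6*(-4)) - 326 = -106*(-5 - 3/2*(-16)) - 326 = -106*(-5 + 24) - 326 = -106*19 - 326 = -2014 - 326 = -2340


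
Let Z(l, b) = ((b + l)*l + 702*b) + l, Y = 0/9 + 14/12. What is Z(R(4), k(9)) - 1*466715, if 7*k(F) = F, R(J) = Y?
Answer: -117383717/252 ≈ -4.6581e+5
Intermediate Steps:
Y = 7/6 (Y = 0*(1/9) + 14*(1/12) = 0 + 7/6 = 7/6 ≈ 1.1667)
R(J) = 7/6
k(F) = F/7
Z(l, b) = l + 702*b + l*(b + l) (Z(l, b) = (l*(b + l) + 702*b) + l = (702*b + l*(b + l)) + l = l + 702*b + l*(b + l))
Z(R(4), k(9)) - 1*466715 = (7/6 + (7/6)**2 + 702*((1/7)*9) + ((1/7)*9)*(7/6)) - 1*466715 = (7/6 + 49/36 + 702*(9/7) + (9/7)*(7/6)) - 466715 = (7/6 + 49/36 + 6318/7 + 3/2) - 466715 = 228463/252 - 466715 = -117383717/252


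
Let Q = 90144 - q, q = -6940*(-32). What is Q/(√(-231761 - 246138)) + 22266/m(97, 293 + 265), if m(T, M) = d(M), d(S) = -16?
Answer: -11133/8 + 131936*I*√477899/477899 ≈ -1391.6 + 190.85*I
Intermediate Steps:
q = 222080
m(T, M) = -16
Q = -131936 (Q = 90144 - 1*222080 = 90144 - 222080 = -131936)
Q/(√(-231761 - 246138)) + 22266/m(97, 293 + 265) = -131936/√(-231761 - 246138) + 22266/(-16) = -131936*(-I*√477899/477899) + 22266*(-1/16) = -131936*(-I*√477899/477899) - 11133/8 = -(-131936)*I*√477899/477899 - 11133/8 = 131936*I*√477899/477899 - 11133/8 = -11133/8 + 131936*I*√477899/477899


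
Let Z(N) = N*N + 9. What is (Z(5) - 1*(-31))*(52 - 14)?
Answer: 2470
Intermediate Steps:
Z(N) = 9 + N² (Z(N) = N² + 9 = 9 + N²)
(Z(5) - 1*(-31))*(52 - 14) = ((9 + 5²) - 1*(-31))*(52 - 14) = ((9 + 25) + 31)*38 = (34 + 31)*38 = 65*38 = 2470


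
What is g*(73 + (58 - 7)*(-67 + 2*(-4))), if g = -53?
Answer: 198856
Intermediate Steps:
g*(73 + (58 - 7)*(-67 + 2*(-4))) = -53*(73 + (58 - 7)*(-67 + 2*(-4))) = -53*(73 + 51*(-67 - 8)) = -53*(73 + 51*(-75)) = -53*(73 - 3825) = -53*(-3752) = 198856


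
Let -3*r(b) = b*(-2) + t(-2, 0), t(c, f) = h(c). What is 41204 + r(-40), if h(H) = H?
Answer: 41178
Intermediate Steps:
t(c, f) = c
r(b) = ⅔ + 2*b/3 (r(b) = -(b*(-2) - 2)/3 = -(-2*b - 2)/3 = -(-2 - 2*b)/3 = ⅔ + 2*b/3)
41204 + r(-40) = 41204 + (⅔ + (⅔)*(-40)) = 41204 + (⅔ - 80/3) = 41204 - 26 = 41178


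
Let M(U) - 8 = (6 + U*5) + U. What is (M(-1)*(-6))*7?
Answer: -336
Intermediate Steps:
M(U) = 14 + 6*U (M(U) = 8 + ((6 + U*5) + U) = 8 + ((6 + 5*U) + U) = 8 + (6 + 6*U) = 14 + 6*U)
(M(-1)*(-6))*7 = ((14 + 6*(-1))*(-6))*7 = ((14 - 6)*(-6))*7 = (8*(-6))*7 = -48*7 = -336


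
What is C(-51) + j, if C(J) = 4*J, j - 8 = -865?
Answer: -1061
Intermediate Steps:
j = -857 (j = 8 - 865 = -857)
C(-51) + j = 4*(-51) - 857 = -204 - 857 = -1061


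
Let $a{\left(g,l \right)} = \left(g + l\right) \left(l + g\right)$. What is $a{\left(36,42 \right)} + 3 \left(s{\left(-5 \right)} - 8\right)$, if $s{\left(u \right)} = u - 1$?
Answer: $6042$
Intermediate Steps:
$s{\left(u \right)} = -1 + u$
$a{\left(g,l \right)} = \left(g + l\right)^{2}$ ($a{\left(g,l \right)} = \left(g + l\right) \left(g + l\right) = \left(g + l\right)^{2}$)
$a{\left(36,42 \right)} + 3 \left(s{\left(-5 \right)} - 8\right) = \left(36 + 42\right)^{2} + 3 \left(\left(-1 - 5\right) - 8\right) = 78^{2} + 3 \left(-6 - 8\right) = 6084 + 3 \left(-14\right) = 6084 - 42 = 6042$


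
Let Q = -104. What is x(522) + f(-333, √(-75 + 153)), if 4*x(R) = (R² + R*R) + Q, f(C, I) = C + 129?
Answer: 136012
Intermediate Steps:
f(C, I) = 129 + C
x(R) = -26 + R²/2 (x(R) = ((R² + R*R) - 104)/4 = ((R² + R²) - 104)/4 = (2*R² - 104)/4 = (-104 + 2*R²)/4 = -26 + R²/2)
x(522) + f(-333, √(-75 + 153)) = (-26 + (½)*522²) + (129 - 333) = (-26 + (½)*272484) - 204 = (-26 + 136242) - 204 = 136216 - 204 = 136012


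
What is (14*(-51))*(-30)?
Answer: 21420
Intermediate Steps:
(14*(-51))*(-30) = -714*(-30) = 21420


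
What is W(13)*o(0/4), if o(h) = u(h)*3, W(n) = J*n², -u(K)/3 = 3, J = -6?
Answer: 27378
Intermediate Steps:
u(K) = -9 (u(K) = -3*3 = -9)
W(n) = -6*n²
o(h) = -27 (o(h) = -9*3 = -27)
W(13)*o(0/4) = -6*13²*(-27) = -6*169*(-27) = -1014*(-27) = 27378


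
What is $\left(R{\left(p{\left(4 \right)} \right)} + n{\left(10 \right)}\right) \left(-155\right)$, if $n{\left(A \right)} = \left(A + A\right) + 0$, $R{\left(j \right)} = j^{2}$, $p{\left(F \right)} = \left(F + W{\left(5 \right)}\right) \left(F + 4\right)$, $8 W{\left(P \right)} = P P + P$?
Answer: $-598920$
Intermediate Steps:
$W{\left(P \right)} = \frac{P}{8} + \frac{P^{2}}{8}$ ($W{\left(P \right)} = \frac{P P + P}{8} = \frac{P^{2} + P}{8} = \frac{P + P^{2}}{8} = \frac{P}{8} + \frac{P^{2}}{8}$)
$p{\left(F \right)} = \left(4 + F\right) \left(\frac{15}{4} + F\right)$ ($p{\left(F \right)} = \left(F + \frac{1}{8} \cdot 5 \left(1 + 5\right)\right) \left(F + 4\right) = \left(F + \frac{1}{8} \cdot 5 \cdot 6\right) \left(4 + F\right) = \left(F + \frac{15}{4}\right) \left(4 + F\right) = \left(\frac{15}{4} + F\right) \left(4 + F\right) = \left(4 + F\right) \left(\frac{15}{4} + F\right)$)
$n{\left(A \right)} = 2 A$ ($n{\left(A \right)} = 2 A + 0 = 2 A$)
$\left(R{\left(p{\left(4 \right)} \right)} + n{\left(10 \right)}\right) \left(-155\right) = \left(\left(15 + 4^{2} + \frac{31}{4} \cdot 4\right)^{2} + 2 \cdot 10\right) \left(-155\right) = \left(\left(15 + 16 + 31\right)^{2} + 20\right) \left(-155\right) = \left(62^{2} + 20\right) \left(-155\right) = \left(3844 + 20\right) \left(-155\right) = 3864 \left(-155\right) = -598920$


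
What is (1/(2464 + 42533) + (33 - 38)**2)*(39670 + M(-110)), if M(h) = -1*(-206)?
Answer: 14952516392/14999 ≈ 9.9690e+5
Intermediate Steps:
M(h) = 206
(1/(2464 + 42533) + (33 - 38)**2)*(39670 + M(-110)) = (1/(2464 + 42533) + (33 - 38)**2)*(39670 + 206) = (1/44997 + (-5)**2)*39876 = (1/44997 + 25)*39876 = (1124926/44997)*39876 = 14952516392/14999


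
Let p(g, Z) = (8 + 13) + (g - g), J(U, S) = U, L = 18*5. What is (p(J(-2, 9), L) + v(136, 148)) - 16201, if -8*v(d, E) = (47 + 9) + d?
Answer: -16204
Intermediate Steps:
L = 90
v(d, E) = -7 - d/8 (v(d, E) = -((47 + 9) + d)/8 = -(56 + d)/8 = -7 - d/8)
p(g, Z) = 21 (p(g, Z) = 21 + 0 = 21)
(p(J(-2, 9), L) + v(136, 148)) - 16201 = (21 + (-7 - 1/8*136)) - 16201 = (21 + (-7 - 17)) - 16201 = (21 - 24) - 16201 = -3 - 16201 = -16204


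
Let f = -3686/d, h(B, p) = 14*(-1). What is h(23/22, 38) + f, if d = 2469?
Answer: -38252/2469 ≈ -15.493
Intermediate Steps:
h(B, p) = -14
f = -3686/2469 ≈ -1.4929
h(23/22, 38) + f = -14 - 3686/2469 = -38252/2469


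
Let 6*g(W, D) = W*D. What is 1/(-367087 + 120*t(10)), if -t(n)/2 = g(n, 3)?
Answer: -1/368287 ≈ -2.7153e-6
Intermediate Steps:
g(W, D) = D*W/6 (g(W, D) = (W*D)/6 = (D*W)/6 = D*W/6)
t(n) = -n (t(n) = -3*n/3 = -n)
1/(-367087 + 120*t(10)) = 1/(-367087 + 120*(-1*10)) = 1/(-367087 + 120*(-10)) = 1/(-367087 - 1200) = 1/(-368287) = -1/368287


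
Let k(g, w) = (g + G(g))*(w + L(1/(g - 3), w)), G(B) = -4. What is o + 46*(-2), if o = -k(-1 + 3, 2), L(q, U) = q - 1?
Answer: -92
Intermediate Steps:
L(q, U) = -1 + q
k(g, w) = (-4 + g)*(-1 + w + 1/(-3 + g)) (k(g, w) = (g - 4)*(w + (-1 + 1/(g - 3))) = (-4 + g)*(w + (-1 + 1/(-3 + g))) = (-4 + g)*(-1 + w + 1/(-3 + g)))
o = 0 (o = -(-16 + 4*(-1 + 3) - (-1 + 3)*(-4 + (-1 + 3)) + 2*(-4 + (-1 + 3))*(-3 + (-1 + 3)))/(-3 + (-1 + 3)) = -(-16 + 4*2 - 1*2*(-4 + 2) + 2*(-4 + 2)*(-3 + 2))/(-3 + 2) = -(-16 + 8 - 1*2*(-2) + 2*(-2)*(-1))/(-1) = -(-1)*(-16 + 8 + 4 + 4) = -(-1)*0 = -1*0 = 0)
o + 46*(-2) = 0 + 46*(-2) = 0 - 92 = -92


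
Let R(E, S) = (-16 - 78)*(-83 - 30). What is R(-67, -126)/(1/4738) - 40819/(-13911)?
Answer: 700099438615/13911 ≈ 5.0327e+7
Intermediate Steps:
R(E, S) = 10622 (R(E, S) = -94*(-113) = 10622)
R(-67, -126)/(1/4738) - 40819/(-13911) = 10622/(1/4738) - 40819/(-13911) = 10622/(1/4738) - 40819*(-1/13911) = 10622*4738 + 40819/13911 = 50327036 + 40819/13911 = 700099438615/13911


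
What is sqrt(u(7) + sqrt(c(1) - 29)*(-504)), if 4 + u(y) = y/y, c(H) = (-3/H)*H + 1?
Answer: sqrt(-3 - 504*I*sqrt(31)) ≈ 37.438 - 37.478*I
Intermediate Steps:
c(H) = -2 (c(H) = -3 + 1 = -2)
u(y) = -3 (u(y) = -4 + y/y = -4 + 1 = -3)
sqrt(u(7) + sqrt(c(1) - 29)*(-504)) = sqrt(-3 + sqrt(-2 - 29)*(-504)) = sqrt(-3 + sqrt(-31)*(-504)) = sqrt(-3 + (I*sqrt(31))*(-504)) = sqrt(-3 - 504*I*sqrt(31))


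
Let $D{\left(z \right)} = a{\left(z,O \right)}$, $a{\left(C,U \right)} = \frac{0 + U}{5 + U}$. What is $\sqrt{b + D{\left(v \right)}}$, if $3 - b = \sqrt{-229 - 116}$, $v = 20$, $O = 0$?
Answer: $\sqrt{3 - i \sqrt{345}} \approx 3.3026 - 2.812 i$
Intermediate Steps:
$a{\left(C,U \right)} = \frac{U}{5 + U}$
$D{\left(z \right)} = 0$ ($D{\left(z \right)} = \frac{0}{5 + 0} = \frac{0}{5} = 0 \cdot \frac{1}{5} = 0$)
$b = 3 - i \sqrt{345}$ ($b = 3 - \sqrt{-229 - 116} = 3 - \sqrt{-345} = 3 - i \sqrt{345} \approx 3.0 - 18.574 i$)
$\sqrt{b + D{\left(v \right)}} = \sqrt{\left(3 - i \sqrt{345}\right) + 0} = \sqrt{3 - i \sqrt{345}}$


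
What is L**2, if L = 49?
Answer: 2401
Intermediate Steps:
L**2 = 49**2 = 2401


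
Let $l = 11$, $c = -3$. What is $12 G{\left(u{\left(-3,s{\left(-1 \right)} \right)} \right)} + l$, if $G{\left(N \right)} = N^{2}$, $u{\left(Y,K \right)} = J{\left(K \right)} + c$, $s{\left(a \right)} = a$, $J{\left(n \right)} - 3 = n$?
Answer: $23$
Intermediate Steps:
$J{\left(n \right)} = 3 + n$
$u{\left(Y,K \right)} = K$ ($u{\left(Y,K \right)} = \left(3 + K\right) - 3 = K$)
$12 G{\left(u{\left(-3,s{\left(-1 \right)} \right)} \right)} + l = 12 \left(-1\right)^{2} + 11 = 12 \cdot 1 + 11 = 12 + 11 = 23$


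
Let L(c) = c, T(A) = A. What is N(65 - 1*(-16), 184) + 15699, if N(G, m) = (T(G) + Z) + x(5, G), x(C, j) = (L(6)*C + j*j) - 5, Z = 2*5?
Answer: 22376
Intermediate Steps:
Z = 10
x(C, j) = -5 + j**2 + 6*C (x(C, j) = (6*C + j*j) - 5 = (6*C + j**2) - 5 = (j**2 + 6*C) - 5 = -5 + j**2 + 6*C)
N(G, m) = 35 + G + G**2 (N(G, m) = (G + 10) + (-5 + G**2 + 6*5) = (10 + G) + (-5 + G**2 + 30) = (10 + G) + (25 + G**2) = 35 + G + G**2)
N(65 - 1*(-16), 184) + 15699 = (35 + (65 - 1*(-16)) + (65 - 1*(-16))**2) + 15699 = (35 + (65 + 16) + (65 + 16)**2) + 15699 = (35 + 81 + 81**2) + 15699 = (35 + 81 + 6561) + 15699 = 6677 + 15699 = 22376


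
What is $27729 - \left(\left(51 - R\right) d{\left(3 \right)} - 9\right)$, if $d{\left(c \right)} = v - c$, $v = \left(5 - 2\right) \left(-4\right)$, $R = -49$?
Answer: $29238$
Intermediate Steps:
$v = -12$ ($v = 3 \left(-4\right) = -12$)
$d{\left(c \right)} = -12 - c$
$27729 - \left(\left(51 - R\right) d{\left(3 \right)} - 9\right) = 27729 - \left(\left(51 - -49\right) \left(-12 - 3\right) - 9\right) = 27729 - \left(\left(51 + 49\right) \left(-12 - 3\right) - 9\right) = 27729 - \left(100 \left(-15\right) - 9\right) = 27729 - \left(-1500 - 9\right) = 27729 - -1509 = 27729 + 1509 = 29238$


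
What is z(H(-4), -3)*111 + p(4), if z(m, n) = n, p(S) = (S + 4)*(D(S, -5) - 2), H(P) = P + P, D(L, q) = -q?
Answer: -309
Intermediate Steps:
H(P) = 2*P
p(S) = 12 + 3*S (p(S) = (S + 4)*(-1*(-5) - 2) = (4 + S)*(5 - 2) = (4 + S)*3 = 12 + 3*S)
z(H(-4), -3)*111 + p(4) = -3*111 + (12 + 3*4) = -333 + (12 + 12) = -333 + 24 = -309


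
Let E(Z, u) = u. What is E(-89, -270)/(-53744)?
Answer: 135/26872 ≈ 0.0050238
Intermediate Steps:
E(-89, -270)/(-53744) = -270/(-53744) = -270*(-1/53744) = 135/26872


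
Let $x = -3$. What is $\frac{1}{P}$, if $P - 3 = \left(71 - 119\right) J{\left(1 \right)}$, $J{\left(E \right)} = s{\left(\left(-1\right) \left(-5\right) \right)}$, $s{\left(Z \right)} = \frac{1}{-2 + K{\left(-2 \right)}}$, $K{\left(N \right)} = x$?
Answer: $\frac{5}{63} \approx 0.079365$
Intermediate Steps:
$K{\left(N \right)} = -3$
$s{\left(Z \right)} = - \frac{1}{5}$ ($s{\left(Z \right)} = \frac{1}{-2 - 3} = \frac{1}{-5} = - \frac{1}{5}$)
$J{\left(E \right)} = - \frac{1}{5}$
$P = \frac{63}{5}$ ($P = 3 + \left(71 - 119\right) \left(- \frac{1}{5}\right) = 3 - - \frac{48}{5} = 3 + \frac{48}{5} = \frac{63}{5} \approx 12.6$)
$\frac{1}{P} = \frac{1}{\frac{63}{5}} = \frac{5}{63}$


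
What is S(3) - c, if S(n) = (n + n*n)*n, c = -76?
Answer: 112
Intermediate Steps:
S(n) = n*(n + n**2) (S(n) = (n + n**2)*n = n*(n + n**2))
S(3) - c = 3**2*(1 + 3) - 1*(-76) = 9*4 + 76 = 36 + 76 = 112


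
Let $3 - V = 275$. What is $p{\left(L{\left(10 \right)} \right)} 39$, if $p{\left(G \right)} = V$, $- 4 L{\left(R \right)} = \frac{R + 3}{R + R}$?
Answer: $-10608$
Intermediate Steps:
$V = -272$ ($V = 3 - 275 = -272$)
$L{\left(R \right)} = - \frac{3 + R}{8 R}$ ($L{\left(R \right)} = - \frac{\left(R + 3\right) \frac{1}{R + R}}{4} = - \frac{\left(3 + R\right) \frac{1}{2 R}}{4} = - \frac{\frac{1}{2} \frac{1}{R} \left(3 + R\right)}{4} = - \frac{3 + R}{8 R}$)
$p{\left(G \right)} = -272$
$p{\left(L{\left(10 \right)} \right)} 39 = \left(-272\right) 39 = -10608$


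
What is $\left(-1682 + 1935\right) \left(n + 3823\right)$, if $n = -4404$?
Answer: $-146993$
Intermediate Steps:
$\left(-1682 + 1935\right) \left(n + 3823\right) = \left(-1682 + 1935\right) \left(-4404 + 3823\right) = 253 \left(-581\right) = -146993$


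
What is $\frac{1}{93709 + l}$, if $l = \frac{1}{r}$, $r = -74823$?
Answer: $\frac{74823}{7011588506} \approx 1.0671 \cdot 10^{-5}$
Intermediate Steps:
$l = - \frac{1}{74823}$ ($l = \frac{1}{-74823} = - \frac{1}{74823} \approx -1.3365 \cdot 10^{-5}$)
$\frac{1}{93709 + l} = \frac{1}{93709 - \frac{1}{74823}} = \frac{1}{\frac{7011588506}{74823}} = \frac{74823}{7011588506}$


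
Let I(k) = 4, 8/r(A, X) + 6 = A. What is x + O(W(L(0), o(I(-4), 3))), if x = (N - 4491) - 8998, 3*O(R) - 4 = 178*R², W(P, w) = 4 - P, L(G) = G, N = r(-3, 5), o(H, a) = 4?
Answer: -112853/9 ≈ -12539.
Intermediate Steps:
r(A, X) = 8/(-6 + A)
N = -8/9 (N = 8/(-6 - 3) = 8/(-9) = 8*(-⅑) = -8/9 ≈ -0.88889)
O(R) = 4/3 + 178*R²/3 (O(R) = 4/3 + (178*R²)/3 = 4/3 + 178*R²/3)
x = -121409/9 (x = (-8/9 - 4491) - 8998 = -40427/9 - 8998 = -121409/9 ≈ -13490.)
x + O(W(L(0), o(I(-4), 3))) = -121409/9 + (4/3 + 178*(4 - 1*0)²/3) = -121409/9 + (4/3 + 178*(4 + 0)²/3) = -121409/9 + (4/3 + (178/3)*4²) = -121409/9 + (4/3 + (178/3)*16) = -121409/9 + (4/3 + 2848/3) = -121409/9 + 2852/3 = -112853/9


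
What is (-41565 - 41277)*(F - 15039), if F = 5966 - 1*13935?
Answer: 1906028736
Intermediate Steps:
F = -7969 (F = 5966 - 13935 = -7969)
(-41565 - 41277)*(F - 15039) = (-41565 - 41277)*(-7969 - 15039) = -82842*(-23008) = 1906028736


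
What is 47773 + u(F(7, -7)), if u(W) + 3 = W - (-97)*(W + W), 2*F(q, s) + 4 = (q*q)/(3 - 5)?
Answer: 179965/4 ≈ 44991.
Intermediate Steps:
F(q, s) = -2 - q²/4 (F(q, s) = -2 + ((q*q)/(3 - 5))/2 = -2 + (q²/(-2))/2 = -2 + (q²*(-½))/2 = -2 + (-q²/2)/2 = -2 - q²/4)
u(W) = -3 + 195*W (u(W) = -3 + (W - (-97)*(W + W)) = -3 + (W - (-97)*2*W) = -3 + (W - (-194)*W) = -3 + (W + 194*W) = -3 + 195*W)
47773 + u(F(7, -7)) = 47773 + (-3 + 195*(-2 - ¼*7²)) = 47773 + (-3 + 195*(-2 - ¼*49)) = 47773 + (-3 + 195*(-2 - 49/4)) = 47773 + (-3 + 195*(-57/4)) = 47773 + (-3 - 11115/4) = 47773 - 11127/4 = 179965/4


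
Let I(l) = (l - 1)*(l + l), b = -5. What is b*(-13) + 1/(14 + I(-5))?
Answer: 4811/74 ≈ 65.014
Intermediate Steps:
I(l) = 2*l*(-1 + l) (I(l) = (-1 + l)*(2*l) = 2*l*(-1 + l))
b*(-13) + 1/(14 + I(-5)) = -5*(-13) + 1/(14 + 2*(-5)*(-1 - 5)) = 65 + 1/(14 + 2*(-5)*(-6)) = 65 + 1/(14 + 60) = 65 + 1/74 = 4811/74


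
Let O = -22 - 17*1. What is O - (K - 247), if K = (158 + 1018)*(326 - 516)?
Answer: 223648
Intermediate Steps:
O = -39 (O = -22 - 17 = -39)
K = -223440 (K = 1176*(-190) = -223440)
O - (K - 247) = -39 - (-223440 - 247) = -39 - 1*(-223687) = -39 + 223687 = 223648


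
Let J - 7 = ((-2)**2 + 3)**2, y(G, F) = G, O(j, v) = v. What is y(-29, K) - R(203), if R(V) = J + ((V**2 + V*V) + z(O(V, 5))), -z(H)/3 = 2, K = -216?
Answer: -82497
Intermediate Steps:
z(H) = -6 (z(H) = -3*2 = -6)
J = 56 (J = 7 + ((-2)**2 + 3)**2 = 7 + (4 + 3)**2 = 7 + 7**2 = 7 + 49 = 56)
R(V) = 50 + 2*V**2 (R(V) = 56 + ((V**2 + V*V) - 6) = 56 + ((V**2 + V**2) - 6) = 56 + (2*V**2 - 6) = 56 + (-6 + 2*V**2) = 50 + 2*V**2)
y(-29, K) - R(203) = -29 - (50 + 2*203**2) = -29 - (50 + 2*41209) = -29 - (50 + 82418) = -29 - 1*82468 = -29 - 82468 = -82497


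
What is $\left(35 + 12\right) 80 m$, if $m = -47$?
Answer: $-176720$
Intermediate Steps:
$\left(35 + 12\right) 80 m = \left(35 + 12\right) 80 \left(-47\right) = 47 \cdot 80 \left(-47\right) = 3760 \left(-47\right) = -176720$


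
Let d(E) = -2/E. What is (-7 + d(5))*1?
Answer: -37/5 ≈ -7.4000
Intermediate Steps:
(-7 + d(5))*1 = (-7 - 2/5)*1 = (-7 - 2*⅕)*1 = (-7 - ⅖)*1 = -37/5*1 = -37/5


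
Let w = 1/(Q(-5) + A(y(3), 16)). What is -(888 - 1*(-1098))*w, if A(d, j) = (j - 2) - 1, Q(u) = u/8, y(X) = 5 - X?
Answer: -5296/33 ≈ -160.48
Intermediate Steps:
Q(u) = u/8 (Q(u) = u*(1/8) = u/8)
A(d, j) = -3 + j (A(d, j) = (-2 + j) - 1 = -3 + j)
w = 8/99 (w = 1/((1/8)*(-5) + (-3 + 16)) = 1/(-5/8 + 13) = 1/(99/8) = 8/99 ≈ 0.080808)
-(888 - 1*(-1098))*w = -(888 - 1*(-1098))*8/99 = -(888 + 1098)*8/99 = -1986*8/99 = -1*5296/33 = -5296/33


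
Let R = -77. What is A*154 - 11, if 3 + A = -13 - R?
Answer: 9383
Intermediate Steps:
A = 61 (A = -3 + (-13 - 1*(-77)) = -3 + (-13 + 77) = -3 + 64 = 61)
A*154 - 11 = 61*154 - 11 = 9394 - 11 = 9383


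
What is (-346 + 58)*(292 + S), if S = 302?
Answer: -171072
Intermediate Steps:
(-346 + 58)*(292 + S) = (-346 + 58)*(292 + 302) = -288*594 = -171072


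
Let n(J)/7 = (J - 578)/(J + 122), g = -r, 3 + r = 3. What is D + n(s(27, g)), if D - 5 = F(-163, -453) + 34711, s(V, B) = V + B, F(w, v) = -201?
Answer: 5138878/149 ≈ 34489.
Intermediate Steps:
r = 0 (r = -3 + 3 = 0)
g = 0 (g = -1*0 = 0)
s(V, B) = B + V
D = 34515 (D = 5 + (-201 + 34711) = 5 + 34510 = 34515)
n(J) = 7*(-578 + J)/(122 + J) (n(J) = 7*((J - 578)/(J + 122)) = 7*((-578 + J)/(122 + J)) = 7*(-578 + J)/(122 + J))
D + n(s(27, g)) = 34515 + 7*(-578 + (0 + 27))/(122 + (0 + 27)) = 34515 + 7*(-578 + 27)/(122 + 27) = 34515 + 7*(-551)/149 = 34515 + 7*(1/149)*(-551) = 34515 - 3857/149 = 5138878/149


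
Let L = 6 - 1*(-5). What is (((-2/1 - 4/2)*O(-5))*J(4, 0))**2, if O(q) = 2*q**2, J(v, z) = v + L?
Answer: 9000000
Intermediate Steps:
L = 11 (L = 6 + 5 = 11)
J(v, z) = 11 + v (J(v, z) = v + 11 = 11 + v)
(((-2/1 - 4/2)*O(-5))*J(4, 0))**2 = (((-2/1 - 4/2)*(2*(-5)**2))*(11 + 4))**2 = (((-2*1 - 4*1/2)*(2*25))*15)**2 = (((-2 - 2)*50)*15)**2 = (-4*50*15)**2 = (-200*15)**2 = (-3000)**2 = 9000000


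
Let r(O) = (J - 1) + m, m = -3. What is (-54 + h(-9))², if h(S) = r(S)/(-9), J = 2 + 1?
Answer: 235225/81 ≈ 2904.0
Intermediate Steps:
J = 3
r(O) = -1 (r(O) = (3 - 1) - 3 = 2 - 3 = -1)
h(S) = ⅑ (h(S) = -1/(-9) = -1*(-⅑) = ⅑)
(-54 + h(-9))² = (-54 + ⅑)² = (-485/9)² = 235225/81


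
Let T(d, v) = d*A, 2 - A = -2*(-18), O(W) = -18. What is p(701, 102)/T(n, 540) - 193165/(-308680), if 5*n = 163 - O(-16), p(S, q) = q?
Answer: 6066533/11174216 ≈ 0.54290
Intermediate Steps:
A = -34 (A = 2 - (-2)*(-18) = 2 - 1*36 = 2 - 36 = -34)
n = 181/5 (n = (163 - 1*(-18))/5 = (163 + 18)/5 = (1/5)*181 = 181/5 ≈ 36.200)
T(d, v) = -34*d (T(d, v) = d*(-34) = -34*d)
p(701, 102)/T(n, 540) - 193165/(-308680) = 102/((-34*181/5)) - 193165/(-308680) = 102/(-6154/5) - 193165*(-1/308680) = 102*(-5/6154) + 38633/61736 = -15/181 + 38633/61736 = 6066533/11174216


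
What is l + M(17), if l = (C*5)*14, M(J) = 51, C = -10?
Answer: -649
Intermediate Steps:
l = -700 (l = -10*5*14 = -50*14 = -700)
l + M(17) = -700 + 51 = -649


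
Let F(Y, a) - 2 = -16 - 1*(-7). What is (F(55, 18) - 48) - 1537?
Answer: -1592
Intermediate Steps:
F(Y, a) = -7 (F(Y, a) = 2 + (-16 - 1*(-7)) = 2 + (-16 + 7) = 2 - 9 = -7)
(F(55, 18) - 48) - 1537 = (-7 - 48) - 1537 = -55 - 1537 = -1592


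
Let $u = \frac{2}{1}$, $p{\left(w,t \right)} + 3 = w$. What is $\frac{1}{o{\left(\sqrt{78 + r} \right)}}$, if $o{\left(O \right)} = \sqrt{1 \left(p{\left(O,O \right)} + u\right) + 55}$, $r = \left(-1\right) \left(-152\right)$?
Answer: $\frac{1}{\sqrt{54 + \sqrt{230}}} \approx 0.12024$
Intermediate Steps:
$p{\left(w,t \right)} = -3 + w$
$u = 2$ ($u = 2 \cdot 1 = 2$)
$r = 152$
$o{\left(O \right)} = \sqrt{54 + O}$ ($o{\left(O \right)} = \sqrt{1 \left(\left(-3 + O\right) + 2\right) + 55} = \sqrt{1 \left(-1 + O\right) + 55} = \sqrt{\left(-1 + O\right) + 55} = \sqrt{54 + O}$)
$\frac{1}{o{\left(\sqrt{78 + r} \right)}} = \frac{1}{\sqrt{54 + \sqrt{78 + 152}}} = \frac{1}{\sqrt{54 + \sqrt{230}}}$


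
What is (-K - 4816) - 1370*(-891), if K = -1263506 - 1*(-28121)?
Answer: 2451239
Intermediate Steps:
K = -1235385 (K = -1263506 + 28121 = -1235385)
(-K - 4816) - 1370*(-891) = (-1*(-1235385) - 4816) - 1370*(-891) = (1235385 - 4816) + 1220670 = 1230569 + 1220670 = 2451239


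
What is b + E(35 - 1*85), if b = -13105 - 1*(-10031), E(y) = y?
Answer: -3124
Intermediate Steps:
b = -3074 (b = -13105 + 10031 = -3074)
b + E(35 - 1*85) = -3074 + (35 - 1*85) = -3074 + (35 - 85) = -3074 - 50 = -3124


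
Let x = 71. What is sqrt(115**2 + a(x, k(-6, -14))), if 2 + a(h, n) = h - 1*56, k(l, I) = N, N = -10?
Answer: sqrt(13238) ≈ 115.06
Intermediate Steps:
k(l, I) = -10
a(h, n) = -58 + h (a(h, n) = -2 + (h - 1*56) = -2 + (h - 56) = -2 + (-56 + h) = -58 + h)
sqrt(115**2 + a(x, k(-6, -14))) = sqrt(115**2 + (-58 + 71)) = sqrt(13225 + 13) = sqrt(13238)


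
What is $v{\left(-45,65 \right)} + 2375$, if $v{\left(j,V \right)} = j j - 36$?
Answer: $4364$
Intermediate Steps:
$v{\left(j,V \right)} = -36 + j^{2}$ ($v{\left(j,V \right)} = j^{2} - 36 = -36 + j^{2}$)
$v{\left(-45,65 \right)} + 2375 = \left(-36 + \left(-45\right)^{2}\right) + 2375 = \left(-36 + 2025\right) + 2375 = 1989 + 2375 = 4364$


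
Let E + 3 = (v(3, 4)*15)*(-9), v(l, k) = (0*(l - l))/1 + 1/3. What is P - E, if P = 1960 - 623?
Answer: 1385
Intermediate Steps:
v(l, k) = 1/3 (v(l, k) = (0*0)*1 + 1*(1/3) = 0*1 + 1/3 = 0 + 1/3 = 1/3)
E = -48 (E = -3 + ((1/3)*15)*(-9) = -3 + 5*(-9) = -3 - 45 = -48)
P = 1337
P - E = 1337 - 1*(-48) = 1337 + 48 = 1385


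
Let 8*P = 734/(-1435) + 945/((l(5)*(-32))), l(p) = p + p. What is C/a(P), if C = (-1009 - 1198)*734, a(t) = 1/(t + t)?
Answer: 257724846079/183680 ≈ 1.4031e+6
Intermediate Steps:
l(p) = 2*p
P = -318191/734720 (P = (734/(-1435) + 945/(((2*5)*(-32))))/8 = (734*(-1/1435) + 945/((10*(-32))))/8 = (-734/1435 + 945/(-320))/8 = (-734/1435 + 945*(-1/320))/8 = (-734/1435 - 189/64)/8 = (⅛)*(-318191/91840) = -318191/734720 ≈ -0.43308)
a(t) = 1/(2*t)
C = -1619938 (C = -2207*734 = -1619938)
C/a(P) = -1619938/(1/(2*(-318191/734720))) = -1619938/((½)*(-734720/318191)) = -1619938/(-367360/318191) = -1619938*(-318191/367360) = 257724846079/183680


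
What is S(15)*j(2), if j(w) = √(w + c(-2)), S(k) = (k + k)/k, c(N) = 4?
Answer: 2*√6 ≈ 4.8990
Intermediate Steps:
S(k) = 2 (S(k) = (2*k)/k = 2)
j(w) = √(4 + w) (j(w) = √(w + 4) = √(4 + w))
S(15)*j(2) = 2*√(4 + 2) = 2*√6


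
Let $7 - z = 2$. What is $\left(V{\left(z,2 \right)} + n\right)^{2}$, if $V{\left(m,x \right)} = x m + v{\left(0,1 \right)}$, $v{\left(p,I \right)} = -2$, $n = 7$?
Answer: $225$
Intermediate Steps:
$z = 5$ ($z = 7 - 2 = 5$)
$V{\left(m,x \right)} = -2 + m x$ ($V{\left(m,x \right)} = x m - 2 = m x - 2 = -2 + m x$)
$\left(V{\left(z,2 \right)} + n\right)^{2} = \left(\left(-2 + 5 \cdot 2\right) + 7\right)^{2} = \left(\left(-2 + 10\right) + 7\right)^{2} = \left(8 + 7\right)^{2} = 15^{2} = 225$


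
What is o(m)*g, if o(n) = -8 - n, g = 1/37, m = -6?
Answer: -2/37 ≈ -0.054054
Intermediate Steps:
g = 1/37 ≈ 0.027027
o(m)*g = (-8 - 1*(-6))*(1/37) = (-8 + 6)*(1/37) = -2*1/37 = -2/37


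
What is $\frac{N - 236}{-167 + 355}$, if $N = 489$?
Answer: $\frac{253}{188} \approx 1.3457$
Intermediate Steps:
$\frac{N - 236}{-167 + 355} = \frac{489 - 236}{-167 + 355} = \frac{253}{188}$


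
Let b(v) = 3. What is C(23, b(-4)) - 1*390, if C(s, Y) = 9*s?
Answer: -183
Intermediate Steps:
C(23, b(-4)) - 1*390 = 9*23 - 1*390 = 207 - 390 = -183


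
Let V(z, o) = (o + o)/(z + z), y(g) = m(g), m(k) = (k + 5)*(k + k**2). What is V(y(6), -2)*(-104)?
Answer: 104/231 ≈ 0.45022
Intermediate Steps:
m(k) = (5 + k)*(k + k**2)
y(g) = g*(5 + g**2 + 6*g)
V(z, o) = o/z (V(z, o) = (2*o)/((2*z)) = (2*o)*(1/(2*z)) = o/z)
V(y(6), -2)*(-104) = -2*1/(6*(5 + 6**2 + 6*6))*(-104) = -2*1/(6*(5 + 36 + 36))*(-104) = -2/(6*77)*(-104) = -2/462*(-104) = -2*1/462*(-104) = -1/231*(-104) = 104/231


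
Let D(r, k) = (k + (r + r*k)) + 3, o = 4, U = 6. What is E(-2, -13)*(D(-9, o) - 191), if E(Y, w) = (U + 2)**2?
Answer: -14656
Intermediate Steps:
E(Y, w) = 64 (E(Y, w) = (6 + 2)**2 = 8**2 = 64)
D(r, k) = 3 + k + r + k*r (D(r, k) = (k + (r + k*r)) + 3 = (k + r + k*r) + 3 = 3 + k + r + k*r)
E(-2, -13)*(D(-9, o) - 191) = 64*((3 + 4 - 9 + 4*(-9)) - 191) = 64*((3 + 4 - 9 - 36) - 191) = 64*(-38 - 191) = 64*(-229) = -14656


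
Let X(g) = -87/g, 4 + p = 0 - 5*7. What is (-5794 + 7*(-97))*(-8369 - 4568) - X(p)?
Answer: 1088635584/13 ≈ 8.3741e+7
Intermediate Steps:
p = -39 (p = -4 + (0 - 5*7) = -4 + (0 - 35) = -4 - 35 = -39)
(-5794 + 7*(-97))*(-8369 - 4568) - X(p) = (-5794 + 7*(-97))*(-8369 - 4568) - (-87)/(-39) = (-5794 - 679)*(-12937) - (-87)*(-1)/39 = -6473*(-12937) - 1*29/13 = 83741201 - 29/13 = 1088635584/13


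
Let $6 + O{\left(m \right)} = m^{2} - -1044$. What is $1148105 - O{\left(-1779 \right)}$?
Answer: $-2017774$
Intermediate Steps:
$O{\left(m \right)} = 1038 + m^{2}$ ($O{\left(m \right)} = -6 + \left(m^{2} - -1044\right) = -6 + \left(m^{2} + 1044\right) = -6 + \left(1044 + m^{2}\right) = 1038 + m^{2}$)
$1148105 - O{\left(-1779 \right)} = 1148105 - \left(1038 + \left(-1779\right)^{2}\right) = 1148105 - \left(1038 + 3164841\right) = 1148105 - 3165879 = -2017774$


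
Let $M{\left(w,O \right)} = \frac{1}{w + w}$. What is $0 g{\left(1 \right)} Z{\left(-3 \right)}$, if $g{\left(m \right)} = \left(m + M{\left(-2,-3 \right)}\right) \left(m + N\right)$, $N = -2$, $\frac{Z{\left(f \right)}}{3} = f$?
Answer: $0$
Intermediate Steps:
$M{\left(w,O \right)} = \frac{1}{2 w}$
$Z{\left(f \right)} = 3 f$
$g{\left(m \right)} = \left(-2 + m\right) \left(- \frac{1}{4} + m\right)$ ($g{\left(m \right)} = \left(m + \frac{1}{2 \left(-2\right)}\right) \left(m - 2\right) = \left(m + \frac{1}{2} \left(- \frac{1}{2}\right)\right) \left(-2 + m\right) = \left(m - \frac{1}{4}\right) \left(-2 + m\right) = \left(- \frac{1}{4} + m\right) \left(-2 + m\right) = \left(-2 + m\right) \left(- \frac{1}{4} + m\right)$)
$0 g{\left(1 \right)} Z{\left(-3 \right)} = 0 \left(\frac{1}{2} + 1^{2} - \frac{9}{4}\right) 3 \left(-3\right) = 0 \left(\frac{1}{2} + 1 - \frac{9}{4}\right) \left(-9\right) = 0 \left(- \frac{3}{4}\right) \left(-9\right) = 0 \left(-9\right) = 0$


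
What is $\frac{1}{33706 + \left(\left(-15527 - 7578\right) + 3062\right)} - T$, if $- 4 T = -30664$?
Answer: $- \frac{104740557}{13663} \approx -7666.0$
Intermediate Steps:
$T = 7666$ ($T = \left(- \frac{1}{4}\right) \left(-30664\right) = 7666$)
$\frac{1}{33706 + \left(\left(-15527 - 7578\right) + 3062\right)} - T = \frac{1}{33706 + \left(\left(-15527 - 7578\right) + 3062\right)} - 7666 = \frac{1}{33706 + \left(-23105 + 3062\right)} - 7666 = \frac{1}{33706 - 20043} - 7666 = \frac{1}{13663} - 7666 = - \frac{104740557}{13663}$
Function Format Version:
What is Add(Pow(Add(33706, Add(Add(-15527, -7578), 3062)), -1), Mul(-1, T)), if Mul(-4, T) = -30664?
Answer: Rational(-104740557, 13663) ≈ -7666.0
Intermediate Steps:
T = 7666 (T = Mul(Rational(-1, 4), -30664) = 7666)
Add(Pow(Add(33706, Add(Add(-15527, -7578), 3062)), -1), Mul(-1, T)) = Add(Pow(Add(33706, Add(Add(-15527, -7578), 3062)), -1), Mul(-1, 7666)) = Add(Pow(Add(33706, Add(-23105, 3062)), -1), -7666) = Add(Pow(Add(33706, -20043), -1), -7666) = Add(Pow(13663, -1), -7666) = Add(Rational(1, 13663), -7666) = Rational(-104740557, 13663)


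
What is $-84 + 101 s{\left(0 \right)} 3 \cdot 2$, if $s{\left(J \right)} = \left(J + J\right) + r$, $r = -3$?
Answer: $-1902$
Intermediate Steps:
$s{\left(J \right)} = -3 + 2 J$ ($s{\left(J \right)} = \left(J + J\right) - 3 = 2 J - 3 = -3 + 2 J$)
$-84 + 101 s{\left(0 \right)} 3 \cdot 2 = -84 + 101 \left(-3 + 2 \cdot 0\right) 3 \cdot 2 = -84 + 101 \left(-3 + 0\right) 3 \cdot 2 = -84 + 101 \left(-3\right) 3 \cdot 2 = -84 + 101 \left(\left(-9\right) 2\right) = -84 + 101 \left(-18\right) = -84 - 1818 = -1902$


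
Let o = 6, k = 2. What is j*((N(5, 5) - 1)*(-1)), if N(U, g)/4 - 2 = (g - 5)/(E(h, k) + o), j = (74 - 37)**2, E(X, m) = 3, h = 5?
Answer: -9583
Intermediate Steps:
j = 1369 (j = 37**2 = 1369)
N(U, g) = 52/9 + 4*g/9 (N(U, g) = 8 + 4*((g - 5)/(3 + 6)) = 8 + 4*((-5 + g)/9) = 8 + 4*((-5 + g)*(1/9)) = 8 + 4*(-5/9 + g/9) = 8 + (-20/9 + 4*g/9) = 52/9 + 4*g/9)
j*((N(5, 5) - 1)*(-1)) = 1369*(((52/9 + (4/9)*5) - 1)*(-1)) = 1369*(((52/9 + 20/9) - 1)*(-1)) = 1369*((8 - 1)*(-1)) = 1369*(7*(-1)) = 1369*(-7) = -9583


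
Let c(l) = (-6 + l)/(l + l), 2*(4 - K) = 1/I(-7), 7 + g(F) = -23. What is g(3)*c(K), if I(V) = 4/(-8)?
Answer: 3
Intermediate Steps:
I(V) = -½ (I(V) = 4*(-⅛) = -½)
g(F) = -30 (g(F) = -7 - 23 = -30)
K = 5 (K = 4 - 1/(2*(-½)) = 4 - (-2)/2 = 4 - ½*(-2) = 4 + 1 = 5)
c(l) = (-6 + l)/(2*l) (c(l) = (-6 + l)/((2*l)) = (-6 + l)*(1/(2*l)) = (-6 + l)/(2*l))
g(3)*c(K) = -15*(-6 + 5)/5 = -15*(-1)/5 = -30*(-⅒) = 3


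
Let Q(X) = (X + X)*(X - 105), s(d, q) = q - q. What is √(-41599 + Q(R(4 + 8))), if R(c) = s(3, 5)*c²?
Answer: I*√41599 ≈ 203.96*I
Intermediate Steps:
s(d, q) = 0
R(c) = 0 (R(c) = 0*c² = 0)
Q(X) = 2*X*(-105 + X) (Q(X) = (2*X)*(-105 + X) = 2*X*(-105 + X))
√(-41599 + Q(R(4 + 8))) = √(-41599 + 2*0*(-105 + 0)) = √(-41599 + 2*0*(-105)) = √(-41599 + 0) = √(-41599) = I*√41599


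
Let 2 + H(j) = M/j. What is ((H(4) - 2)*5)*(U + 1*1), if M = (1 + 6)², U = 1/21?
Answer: 605/14 ≈ 43.214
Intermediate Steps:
U = 1/21 ≈ 0.047619
M = 49 (M = 7² = 49)
H(j) = -2 + 49/j
((H(4) - 2)*5)*(U + 1*1) = (((-2 + 49/4) - 2)*5)*(1/21 + 1*1) = (((-2 + 49*(¼)) - 2)*5)*(1/21 + 1) = (((-2 + 49/4) - 2)*5)*(22/21) = ((41/4 - 2)*5)*(22/21) = ((33/4)*5)*(22/21) = (165/4)*(22/21) = 605/14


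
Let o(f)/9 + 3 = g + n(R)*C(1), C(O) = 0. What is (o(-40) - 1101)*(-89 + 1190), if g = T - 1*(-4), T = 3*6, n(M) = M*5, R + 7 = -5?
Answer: -1023930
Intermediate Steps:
R = -12 (R = -7 - 5 = -12)
n(M) = 5*M
T = 18
g = 22 (g = 18 - 1*(-4) = 18 + 4 = 22)
o(f) = 171 (o(f) = -27 + 9*(22 + (5*(-12))*0) = -27 + 9*(22 - 60*0) = -27 + 9*(22 + 0) = -27 + 9*22 = -27 + 198 = 171)
(o(-40) - 1101)*(-89 + 1190) = (171 - 1101)*(-89 + 1190) = -930*1101 = -1023930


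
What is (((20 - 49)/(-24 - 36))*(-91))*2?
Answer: -2639/30 ≈ -87.967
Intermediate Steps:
(((20 - 49)/(-24 - 36))*(-91))*2 = (-29/(-60)*(-91))*2 = (-29*(-1/60)*(-91))*2 = ((29/60)*(-91))*2 = -2639/60*2 = -2639/30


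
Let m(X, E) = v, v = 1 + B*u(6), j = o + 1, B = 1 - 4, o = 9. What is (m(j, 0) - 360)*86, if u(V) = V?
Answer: -32422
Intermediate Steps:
B = -3
j = 10 (j = 9 + 1 = 10)
v = -17 (v = 1 - 3*6 = 1 - 18 = -17)
m(X, E) = -17
(m(j, 0) - 360)*86 = (-17 - 360)*86 = -377*86 = -32422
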